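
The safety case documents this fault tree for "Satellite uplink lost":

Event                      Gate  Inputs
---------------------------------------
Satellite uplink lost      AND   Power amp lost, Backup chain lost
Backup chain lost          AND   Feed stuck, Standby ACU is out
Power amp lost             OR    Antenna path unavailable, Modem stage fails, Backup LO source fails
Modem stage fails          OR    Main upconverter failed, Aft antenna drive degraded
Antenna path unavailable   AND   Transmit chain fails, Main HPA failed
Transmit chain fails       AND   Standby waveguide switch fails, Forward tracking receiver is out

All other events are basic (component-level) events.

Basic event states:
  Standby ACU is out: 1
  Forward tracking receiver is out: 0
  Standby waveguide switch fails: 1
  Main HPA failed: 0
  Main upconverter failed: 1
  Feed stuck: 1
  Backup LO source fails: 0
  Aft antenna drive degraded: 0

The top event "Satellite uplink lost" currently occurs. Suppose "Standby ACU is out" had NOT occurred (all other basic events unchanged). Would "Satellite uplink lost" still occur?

No

Counterfactual: set "Standby ACU is out" to not occurred.
Transmit chain fails [AND]: Standby waveguide switch fails=occurs, Forward tracking receiver is out=not → not all inputs occur → does not occur.
Antenna path unavailable [AND]: Transmit chain fails=not, Main HPA failed=not → not all inputs occur → does not occur.
Modem stage fails [OR]: Main upconverter failed=occurs, Aft antenna drive degraded=not → at least one input occurs → occurs.
Power amp lost [OR]: Antenna path unavailable=not, Modem stage fails=occurs, Backup LO source fails=not → at least one input occurs → occurs.
Backup chain lost [AND]: Feed stuck=occurs, Standby ACU is out=not → not all inputs occur → does not occur.
Satellite uplink lost [AND]: Power amp lost=occurs, Backup chain lost=not → not all inputs occur → does not occur.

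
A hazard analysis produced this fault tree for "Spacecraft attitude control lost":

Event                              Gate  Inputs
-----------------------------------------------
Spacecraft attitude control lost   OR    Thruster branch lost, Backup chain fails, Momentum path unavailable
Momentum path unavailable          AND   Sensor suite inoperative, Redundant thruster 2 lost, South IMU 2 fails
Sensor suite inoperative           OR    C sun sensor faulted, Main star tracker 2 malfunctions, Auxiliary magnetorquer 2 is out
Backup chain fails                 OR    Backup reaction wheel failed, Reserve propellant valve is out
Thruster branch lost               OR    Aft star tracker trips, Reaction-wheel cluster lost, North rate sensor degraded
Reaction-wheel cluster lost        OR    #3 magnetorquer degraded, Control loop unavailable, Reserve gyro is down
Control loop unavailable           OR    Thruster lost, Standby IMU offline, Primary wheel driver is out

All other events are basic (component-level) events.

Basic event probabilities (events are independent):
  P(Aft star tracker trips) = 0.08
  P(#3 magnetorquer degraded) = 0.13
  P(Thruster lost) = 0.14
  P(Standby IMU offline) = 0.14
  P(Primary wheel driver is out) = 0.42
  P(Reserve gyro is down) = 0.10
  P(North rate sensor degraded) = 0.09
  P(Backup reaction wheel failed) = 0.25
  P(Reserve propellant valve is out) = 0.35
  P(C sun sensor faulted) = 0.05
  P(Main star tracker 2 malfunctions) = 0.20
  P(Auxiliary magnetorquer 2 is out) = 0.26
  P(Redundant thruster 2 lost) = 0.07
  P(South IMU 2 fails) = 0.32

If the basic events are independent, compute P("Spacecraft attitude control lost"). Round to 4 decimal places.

P(Control loop unavailable) [OR] = 1 − (1−0.14) × (1−0.14) × (1−0.42) = 0.571032
P(Reaction-wheel cluster lost) [OR] = 1 − (1−0.13) × (1−0.571032) × (1−0.10) = 0.664118
P(Thruster branch lost) [OR] = 1 − (1−0.08) × (1−0.664118) × (1−0.09) = 0.718800
P(Backup chain fails) [OR] = 1 − (1−0.25) × (1−0.35) = 0.512500
P(Sensor suite inoperative) [OR] = 1 − (1−0.05) × (1−0.20) × (1−0.26) = 0.437600
P(Momentum path unavailable) [AND] = 0.437600 × 0.07 × 0.32 = 0.009802
P(Spacecraft attitude control lost) [OR] = 1 − (1−0.718800) × (1−0.512500) × (1−0.009802) = 0.864259
Rounded to 4 decimal places: P(Spacecraft attitude control lost) ≈ 0.8643.

0.8643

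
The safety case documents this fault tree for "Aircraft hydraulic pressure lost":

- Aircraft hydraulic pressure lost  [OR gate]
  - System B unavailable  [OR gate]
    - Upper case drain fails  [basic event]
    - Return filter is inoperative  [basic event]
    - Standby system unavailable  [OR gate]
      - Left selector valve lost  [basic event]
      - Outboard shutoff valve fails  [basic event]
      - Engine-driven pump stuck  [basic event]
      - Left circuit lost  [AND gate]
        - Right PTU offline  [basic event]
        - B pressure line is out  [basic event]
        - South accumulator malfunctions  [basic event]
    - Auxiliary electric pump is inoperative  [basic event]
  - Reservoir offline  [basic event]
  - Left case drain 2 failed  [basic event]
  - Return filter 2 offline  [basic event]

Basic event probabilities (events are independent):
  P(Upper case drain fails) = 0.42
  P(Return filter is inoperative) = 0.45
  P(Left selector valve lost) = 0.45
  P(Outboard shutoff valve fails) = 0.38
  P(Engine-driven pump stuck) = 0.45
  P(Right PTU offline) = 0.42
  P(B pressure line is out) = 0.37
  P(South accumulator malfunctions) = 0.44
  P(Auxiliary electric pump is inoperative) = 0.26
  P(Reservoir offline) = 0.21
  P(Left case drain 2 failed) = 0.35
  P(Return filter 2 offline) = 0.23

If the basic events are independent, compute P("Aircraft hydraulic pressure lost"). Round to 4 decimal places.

P(Left circuit lost) [AND] = 0.42 × 0.37 × 0.44 = 0.068376
P(Standby system unavailable) [OR] = 1 − (1−0.45) × (1−0.38) × (1−0.45) × (1−0.068376) = 0.825274
P(System B unavailable) [OR] = 1 − (1−0.42) × (1−0.45) × (1−0.825274) × (1−0.26) = 0.958754
P(Aircraft hydraulic pressure lost) [OR] = 1 − (1−0.958754) × (1−0.21) × (1−0.35) × (1−0.23) = 0.983692
Rounded to 4 decimal places: P(Aircraft hydraulic pressure lost) ≈ 0.9837.

0.9837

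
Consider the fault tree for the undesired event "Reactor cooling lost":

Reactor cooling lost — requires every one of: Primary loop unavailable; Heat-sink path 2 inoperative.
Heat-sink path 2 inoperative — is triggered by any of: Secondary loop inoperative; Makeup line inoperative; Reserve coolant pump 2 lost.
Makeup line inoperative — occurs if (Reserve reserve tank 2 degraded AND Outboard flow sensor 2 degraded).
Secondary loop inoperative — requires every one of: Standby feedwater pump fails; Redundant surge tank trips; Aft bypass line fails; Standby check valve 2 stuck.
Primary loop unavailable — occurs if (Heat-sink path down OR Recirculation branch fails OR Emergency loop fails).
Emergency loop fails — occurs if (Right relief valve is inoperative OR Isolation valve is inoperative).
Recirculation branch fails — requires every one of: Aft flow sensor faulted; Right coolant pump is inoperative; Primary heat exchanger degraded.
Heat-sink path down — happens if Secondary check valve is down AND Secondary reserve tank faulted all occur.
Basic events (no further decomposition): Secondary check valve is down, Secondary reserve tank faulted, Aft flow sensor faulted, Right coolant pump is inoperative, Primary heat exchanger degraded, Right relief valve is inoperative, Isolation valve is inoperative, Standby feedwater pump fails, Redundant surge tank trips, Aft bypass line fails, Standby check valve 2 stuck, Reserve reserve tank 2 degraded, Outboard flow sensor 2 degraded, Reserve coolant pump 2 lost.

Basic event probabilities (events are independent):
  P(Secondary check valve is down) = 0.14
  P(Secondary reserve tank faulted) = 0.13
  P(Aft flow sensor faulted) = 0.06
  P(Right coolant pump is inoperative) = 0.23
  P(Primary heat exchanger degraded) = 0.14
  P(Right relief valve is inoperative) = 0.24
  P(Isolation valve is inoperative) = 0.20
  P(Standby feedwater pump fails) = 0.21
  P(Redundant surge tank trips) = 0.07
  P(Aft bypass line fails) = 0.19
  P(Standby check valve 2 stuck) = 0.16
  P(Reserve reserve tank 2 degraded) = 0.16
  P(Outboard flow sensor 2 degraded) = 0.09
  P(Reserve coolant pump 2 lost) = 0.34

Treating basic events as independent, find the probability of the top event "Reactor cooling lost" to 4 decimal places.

0.1414

P(Heat-sink path down) [AND] = 0.14 × 0.13 = 0.018200
P(Recirculation branch fails) [AND] = 0.06 × 0.23 × 0.14 = 0.001932
P(Emergency loop fails) [OR] = 1 − (1−0.24) × (1−0.20) = 0.392000
P(Primary loop unavailable) [OR] = 1 − (1−0.018200) × (1−0.001932) × (1−0.392000) = 0.404219
P(Secondary loop inoperative) [AND] = 0.21 × 0.07 × 0.19 × 0.16 = 0.000447
P(Makeup line inoperative) [AND] = 0.16 × 0.09 = 0.014400
P(Heat-sink path 2 inoperative) [OR] = 1 − (1−0.000447) × (1−0.014400) × (1−0.34) = 0.349795
P(Reactor cooling lost) [AND] = 0.404219 × 0.349795 = 0.141394
Rounded to 4 decimal places: P(Reactor cooling lost) ≈ 0.1414.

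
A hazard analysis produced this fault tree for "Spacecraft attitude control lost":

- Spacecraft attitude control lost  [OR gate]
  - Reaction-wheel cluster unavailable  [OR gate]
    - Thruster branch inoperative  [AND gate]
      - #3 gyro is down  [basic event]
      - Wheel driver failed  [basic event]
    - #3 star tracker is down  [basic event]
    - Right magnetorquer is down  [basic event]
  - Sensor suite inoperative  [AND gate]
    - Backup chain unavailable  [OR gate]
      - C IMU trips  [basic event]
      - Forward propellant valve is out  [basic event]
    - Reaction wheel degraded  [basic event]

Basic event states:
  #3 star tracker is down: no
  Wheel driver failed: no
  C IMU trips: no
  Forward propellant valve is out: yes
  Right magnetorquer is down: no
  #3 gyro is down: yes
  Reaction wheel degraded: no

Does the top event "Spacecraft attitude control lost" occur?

No

Thruster branch inoperative [AND]: #3 gyro is down=occurs, Wheel driver failed=not → not all inputs occur → does not occur.
Reaction-wheel cluster unavailable [OR]: Thruster branch inoperative=not, #3 star tracker is down=not, Right magnetorquer is down=not → no input occurs → does not occur.
Backup chain unavailable [OR]: C IMU trips=not, Forward propellant valve is out=occurs → at least one input occurs → occurs.
Sensor suite inoperative [AND]: Backup chain unavailable=occurs, Reaction wheel degraded=not → not all inputs occur → does not occur.
Spacecraft attitude control lost [OR]: Reaction-wheel cluster unavailable=not, Sensor suite inoperative=not → no input occurs → does not occur.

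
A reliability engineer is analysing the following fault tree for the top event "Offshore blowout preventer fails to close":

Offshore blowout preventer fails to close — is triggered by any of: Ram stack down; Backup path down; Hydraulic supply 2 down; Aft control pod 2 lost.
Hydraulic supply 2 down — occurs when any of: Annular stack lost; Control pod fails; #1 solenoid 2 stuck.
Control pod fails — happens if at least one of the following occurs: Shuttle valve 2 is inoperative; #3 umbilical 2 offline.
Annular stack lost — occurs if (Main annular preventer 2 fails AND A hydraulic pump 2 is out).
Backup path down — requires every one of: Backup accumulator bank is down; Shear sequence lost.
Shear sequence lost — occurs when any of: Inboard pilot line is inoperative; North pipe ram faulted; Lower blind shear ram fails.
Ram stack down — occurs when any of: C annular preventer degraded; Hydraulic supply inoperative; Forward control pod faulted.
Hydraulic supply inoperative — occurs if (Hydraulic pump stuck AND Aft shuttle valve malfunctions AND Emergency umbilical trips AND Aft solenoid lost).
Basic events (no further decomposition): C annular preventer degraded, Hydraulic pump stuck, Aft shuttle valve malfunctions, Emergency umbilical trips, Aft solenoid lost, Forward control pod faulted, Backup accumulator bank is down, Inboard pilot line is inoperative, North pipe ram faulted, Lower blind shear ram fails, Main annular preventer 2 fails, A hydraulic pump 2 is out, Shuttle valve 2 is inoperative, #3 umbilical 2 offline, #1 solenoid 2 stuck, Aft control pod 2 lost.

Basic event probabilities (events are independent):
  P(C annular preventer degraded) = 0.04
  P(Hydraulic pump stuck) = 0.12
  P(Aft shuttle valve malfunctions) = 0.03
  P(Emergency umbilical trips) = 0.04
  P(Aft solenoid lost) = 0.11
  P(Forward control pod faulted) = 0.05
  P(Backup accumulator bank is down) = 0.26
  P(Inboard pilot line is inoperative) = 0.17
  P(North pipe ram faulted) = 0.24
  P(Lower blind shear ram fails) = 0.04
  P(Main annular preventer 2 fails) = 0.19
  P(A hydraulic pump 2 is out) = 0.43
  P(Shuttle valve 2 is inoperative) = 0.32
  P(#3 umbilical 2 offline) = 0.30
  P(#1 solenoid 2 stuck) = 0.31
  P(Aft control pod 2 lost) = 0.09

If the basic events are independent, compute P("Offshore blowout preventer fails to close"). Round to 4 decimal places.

0.7754

P(Hydraulic supply inoperative) [AND] = 0.12 × 0.03 × 0.04 × 0.11 = 0.000016
P(Ram stack down) [OR] = 1 − (1−0.04) × (1−0.000016) × (1−0.05) = 0.088015
P(Shear sequence lost) [OR] = 1 − (1−0.17) × (1−0.24) × (1−0.04) = 0.394432
P(Backup path down) [AND] = 0.26 × 0.394432 = 0.102552
P(Annular stack lost) [AND] = 0.19 × 0.43 = 0.081700
P(Control pod fails) [OR] = 1 − (1−0.32) × (1−0.30) = 0.524000
P(Hydraulic supply 2 down) [OR] = 1 − (1−0.081700) × (1−0.524000) × (1−0.31) = 0.698394
P(Offshore blowout preventer fails to close) [OR] = 1 − (1−0.088015) × (1−0.102552) × (1−0.698394) × (1−0.09) = 0.775365
Rounded to 4 decimal places: P(Offshore blowout preventer fails to close) ≈ 0.7754.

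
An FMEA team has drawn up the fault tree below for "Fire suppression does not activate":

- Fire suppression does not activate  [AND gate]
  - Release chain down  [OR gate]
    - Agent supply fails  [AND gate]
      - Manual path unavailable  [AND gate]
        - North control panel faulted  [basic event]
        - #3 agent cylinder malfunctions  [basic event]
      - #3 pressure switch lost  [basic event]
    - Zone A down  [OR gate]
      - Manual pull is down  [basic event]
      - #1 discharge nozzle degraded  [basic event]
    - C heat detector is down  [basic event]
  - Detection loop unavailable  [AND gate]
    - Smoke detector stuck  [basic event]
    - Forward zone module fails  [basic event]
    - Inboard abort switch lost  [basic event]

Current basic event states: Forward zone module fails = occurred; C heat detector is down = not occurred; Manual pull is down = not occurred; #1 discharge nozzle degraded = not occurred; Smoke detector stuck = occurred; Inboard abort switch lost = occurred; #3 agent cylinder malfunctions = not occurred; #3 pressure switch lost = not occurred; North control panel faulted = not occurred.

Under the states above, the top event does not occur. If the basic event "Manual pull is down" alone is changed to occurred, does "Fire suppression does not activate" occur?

Counterfactual: set "Manual pull is down" to occurred.
Manual path unavailable [AND]: North control panel faulted=not, #3 agent cylinder malfunctions=not → not all inputs occur → does not occur.
Agent supply fails [AND]: Manual path unavailable=not, #3 pressure switch lost=not → not all inputs occur → does not occur.
Zone A down [OR]: Manual pull is down=occurs, #1 discharge nozzle degraded=not → at least one input occurs → occurs.
Release chain down [OR]: Agent supply fails=not, Zone A down=occurs, C heat detector is down=not → at least one input occurs → occurs.
Detection loop unavailable [AND]: Smoke detector stuck=occurs, Forward zone module fails=occurs, Inboard abort switch lost=occurs → all inputs occur → occurs.
Fire suppression does not activate [AND]: Release chain down=occurs, Detection loop unavailable=occurs → all inputs occur → occurs.

Yes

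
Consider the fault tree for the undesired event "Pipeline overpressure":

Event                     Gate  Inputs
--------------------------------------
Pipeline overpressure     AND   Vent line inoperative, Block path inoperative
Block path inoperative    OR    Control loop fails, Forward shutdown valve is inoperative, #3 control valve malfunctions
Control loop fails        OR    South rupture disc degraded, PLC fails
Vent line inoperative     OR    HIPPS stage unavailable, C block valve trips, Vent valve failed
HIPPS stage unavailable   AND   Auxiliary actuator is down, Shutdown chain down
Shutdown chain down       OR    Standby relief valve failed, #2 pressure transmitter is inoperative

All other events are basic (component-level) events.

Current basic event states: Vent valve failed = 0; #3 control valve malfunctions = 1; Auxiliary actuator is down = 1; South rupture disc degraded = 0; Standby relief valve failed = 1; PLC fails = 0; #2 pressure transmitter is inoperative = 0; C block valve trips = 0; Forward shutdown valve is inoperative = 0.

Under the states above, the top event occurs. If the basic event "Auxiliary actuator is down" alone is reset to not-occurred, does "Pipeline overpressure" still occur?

Counterfactual: set "Auxiliary actuator is down" to not occurred.
Shutdown chain down [OR]: Standby relief valve failed=occurs, #2 pressure transmitter is inoperative=not → at least one input occurs → occurs.
HIPPS stage unavailable [AND]: Auxiliary actuator is down=not, Shutdown chain down=occurs → not all inputs occur → does not occur.
Vent line inoperative [OR]: HIPPS stage unavailable=not, C block valve trips=not, Vent valve failed=not → no input occurs → does not occur.
Control loop fails [OR]: South rupture disc degraded=not, PLC fails=not → no input occurs → does not occur.
Block path inoperative [OR]: Control loop fails=not, Forward shutdown valve is inoperative=not, #3 control valve malfunctions=occurs → at least one input occurs → occurs.
Pipeline overpressure [AND]: Vent line inoperative=not, Block path inoperative=occurs → not all inputs occur → does not occur.

No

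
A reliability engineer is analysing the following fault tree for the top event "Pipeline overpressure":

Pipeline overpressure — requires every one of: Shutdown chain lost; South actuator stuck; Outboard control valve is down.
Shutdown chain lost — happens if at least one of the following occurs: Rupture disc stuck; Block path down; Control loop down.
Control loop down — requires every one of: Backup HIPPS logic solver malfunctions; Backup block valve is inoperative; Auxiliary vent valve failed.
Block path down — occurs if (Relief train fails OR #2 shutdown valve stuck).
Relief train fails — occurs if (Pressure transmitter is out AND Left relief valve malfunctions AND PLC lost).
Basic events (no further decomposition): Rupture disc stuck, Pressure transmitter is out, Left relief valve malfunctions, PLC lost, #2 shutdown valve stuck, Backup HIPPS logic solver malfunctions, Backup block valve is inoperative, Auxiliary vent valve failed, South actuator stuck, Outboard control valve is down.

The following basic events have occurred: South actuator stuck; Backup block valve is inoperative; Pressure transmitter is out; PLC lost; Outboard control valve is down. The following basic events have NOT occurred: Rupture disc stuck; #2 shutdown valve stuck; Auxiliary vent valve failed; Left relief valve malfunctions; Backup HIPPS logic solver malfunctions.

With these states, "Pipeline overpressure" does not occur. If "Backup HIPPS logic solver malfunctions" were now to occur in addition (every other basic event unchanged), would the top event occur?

Counterfactual: set "Backup HIPPS logic solver malfunctions" to occurred.
Relief train fails [AND]: Pressure transmitter is out=occurs, Left relief valve malfunctions=not, PLC lost=occurs → not all inputs occur → does not occur.
Block path down [OR]: Relief train fails=not, #2 shutdown valve stuck=not → no input occurs → does not occur.
Control loop down [AND]: Backup HIPPS logic solver malfunctions=occurs, Backup block valve is inoperative=occurs, Auxiliary vent valve failed=not → not all inputs occur → does not occur.
Shutdown chain lost [OR]: Rupture disc stuck=not, Block path down=not, Control loop down=not → no input occurs → does not occur.
Pipeline overpressure [AND]: Shutdown chain lost=not, South actuator stuck=occurs, Outboard control valve is down=occurs → not all inputs occur → does not occur.

No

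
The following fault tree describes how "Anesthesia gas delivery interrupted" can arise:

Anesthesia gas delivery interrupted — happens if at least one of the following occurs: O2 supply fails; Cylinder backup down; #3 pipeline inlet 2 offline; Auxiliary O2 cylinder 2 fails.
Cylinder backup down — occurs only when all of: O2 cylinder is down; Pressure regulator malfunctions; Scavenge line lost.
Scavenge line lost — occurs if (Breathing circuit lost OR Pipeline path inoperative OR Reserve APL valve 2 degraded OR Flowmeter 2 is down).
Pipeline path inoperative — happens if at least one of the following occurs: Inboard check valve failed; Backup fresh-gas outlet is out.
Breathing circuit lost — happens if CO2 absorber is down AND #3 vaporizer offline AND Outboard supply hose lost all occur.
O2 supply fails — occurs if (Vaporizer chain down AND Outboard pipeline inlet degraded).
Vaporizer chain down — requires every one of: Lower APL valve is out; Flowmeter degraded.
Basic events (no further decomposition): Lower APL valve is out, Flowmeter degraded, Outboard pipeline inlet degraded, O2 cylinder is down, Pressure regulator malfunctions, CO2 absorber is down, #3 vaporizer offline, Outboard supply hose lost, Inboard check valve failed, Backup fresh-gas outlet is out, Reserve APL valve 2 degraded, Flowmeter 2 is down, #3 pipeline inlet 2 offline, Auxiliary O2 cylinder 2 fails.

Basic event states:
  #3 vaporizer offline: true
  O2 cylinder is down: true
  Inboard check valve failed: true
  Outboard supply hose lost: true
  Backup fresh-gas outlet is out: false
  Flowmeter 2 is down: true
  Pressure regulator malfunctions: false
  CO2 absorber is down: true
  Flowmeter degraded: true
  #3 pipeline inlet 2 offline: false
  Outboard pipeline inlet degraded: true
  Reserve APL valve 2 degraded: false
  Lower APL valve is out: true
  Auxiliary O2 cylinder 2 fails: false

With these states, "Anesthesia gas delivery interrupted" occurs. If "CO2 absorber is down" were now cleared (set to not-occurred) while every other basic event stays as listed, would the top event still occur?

Yes

Counterfactual: set "CO2 absorber is down" to not occurred.
Vaporizer chain down [AND]: Lower APL valve is out=occurs, Flowmeter degraded=occurs → all inputs occur → occurs.
O2 supply fails [AND]: Vaporizer chain down=occurs, Outboard pipeline inlet degraded=occurs → all inputs occur → occurs.
Breathing circuit lost [AND]: CO2 absorber is down=not, #3 vaporizer offline=occurs, Outboard supply hose lost=occurs → not all inputs occur → does not occur.
Pipeline path inoperative [OR]: Inboard check valve failed=occurs, Backup fresh-gas outlet is out=not → at least one input occurs → occurs.
Scavenge line lost [OR]: Breathing circuit lost=not, Pipeline path inoperative=occurs, Reserve APL valve 2 degraded=not, Flowmeter 2 is down=occurs → at least one input occurs → occurs.
Cylinder backup down [AND]: O2 cylinder is down=occurs, Pressure regulator malfunctions=not, Scavenge line lost=occurs → not all inputs occur → does not occur.
Anesthesia gas delivery interrupted [OR]: O2 supply fails=occurs, Cylinder backup down=not, #3 pipeline inlet 2 offline=not, Auxiliary O2 cylinder 2 fails=not → at least one input occurs → occurs.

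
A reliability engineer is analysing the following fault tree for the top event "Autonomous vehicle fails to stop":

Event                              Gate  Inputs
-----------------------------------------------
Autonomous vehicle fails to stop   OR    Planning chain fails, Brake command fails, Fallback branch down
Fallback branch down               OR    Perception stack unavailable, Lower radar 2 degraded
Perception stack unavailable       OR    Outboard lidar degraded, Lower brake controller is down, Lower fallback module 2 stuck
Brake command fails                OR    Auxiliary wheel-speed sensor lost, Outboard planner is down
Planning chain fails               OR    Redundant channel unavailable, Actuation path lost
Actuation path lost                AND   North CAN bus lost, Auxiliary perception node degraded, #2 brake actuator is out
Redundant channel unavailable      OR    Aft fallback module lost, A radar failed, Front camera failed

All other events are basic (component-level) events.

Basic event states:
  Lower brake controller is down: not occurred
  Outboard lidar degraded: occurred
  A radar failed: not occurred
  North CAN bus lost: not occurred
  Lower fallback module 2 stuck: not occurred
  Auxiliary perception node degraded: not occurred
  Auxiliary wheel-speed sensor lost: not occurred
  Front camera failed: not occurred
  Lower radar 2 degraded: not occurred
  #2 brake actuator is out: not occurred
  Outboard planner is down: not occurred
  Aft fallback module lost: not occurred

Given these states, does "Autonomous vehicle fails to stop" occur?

Yes

Redundant channel unavailable [OR]: Aft fallback module lost=not, A radar failed=not, Front camera failed=not → no input occurs → does not occur.
Actuation path lost [AND]: North CAN bus lost=not, Auxiliary perception node degraded=not, #2 brake actuator is out=not → not all inputs occur → does not occur.
Planning chain fails [OR]: Redundant channel unavailable=not, Actuation path lost=not → no input occurs → does not occur.
Brake command fails [OR]: Auxiliary wheel-speed sensor lost=not, Outboard planner is down=not → no input occurs → does not occur.
Perception stack unavailable [OR]: Outboard lidar degraded=occurs, Lower brake controller is down=not, Lower fallback module 2 stuck=not → at least one input occurs → occurs.
Fallback branch down [OR]: Perception stack unavailable=occurs, Lower radar 2 degraded=not → at least one input occurs → occurs.
Autonomous vehicle fails to stop [OR]: Planning chain fails=not, Brake command fails=not, Fallback branch down=occurs → at least one input occurs → occurs.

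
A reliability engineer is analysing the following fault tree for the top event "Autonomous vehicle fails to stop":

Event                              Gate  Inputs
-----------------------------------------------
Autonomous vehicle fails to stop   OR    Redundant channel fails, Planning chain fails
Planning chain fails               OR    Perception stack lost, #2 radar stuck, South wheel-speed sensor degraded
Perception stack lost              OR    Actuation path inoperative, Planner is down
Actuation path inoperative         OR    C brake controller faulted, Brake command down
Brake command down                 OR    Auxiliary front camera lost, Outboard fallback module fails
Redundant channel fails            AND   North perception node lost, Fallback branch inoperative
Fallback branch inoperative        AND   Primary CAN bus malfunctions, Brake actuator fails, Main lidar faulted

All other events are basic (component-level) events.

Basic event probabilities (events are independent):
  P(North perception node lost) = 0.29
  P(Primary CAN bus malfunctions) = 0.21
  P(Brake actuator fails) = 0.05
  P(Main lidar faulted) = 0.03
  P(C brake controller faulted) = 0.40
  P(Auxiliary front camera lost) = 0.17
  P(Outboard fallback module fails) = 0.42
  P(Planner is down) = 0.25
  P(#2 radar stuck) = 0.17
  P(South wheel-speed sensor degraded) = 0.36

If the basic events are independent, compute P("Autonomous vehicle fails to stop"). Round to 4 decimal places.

0.8849

P(Fallback branch inoperative) [AND] = 0.21 × 0.05 × 0.03 = 0.000315
P(Redundant channel fails) [AND] = 0.29 × 0.000315 = 0.000091
P(Brake command down) [OR] = 1 − (1−0.17) × (1−0.42) = 0.518600
P(Actuation path inoperative) [OR] = 1 − (1−0.40) × (1−0.518600) = 0.711160
P(Perception stack lost) [OR] = 1 − (1−0.711160) × (1−0.25) = 0.783370
P(Planning chain fails) [OR] = 1 − (1−0.783370) × (1−0.17) × (1−0.36) = 0.884926
P(Autonomous vehicle fails to stop) [OR] = 1 − (1−0.000091) × (1−0.884926) = 0.884936
Rounded to 4 decimal places: P(Autonomous vehicle fails to stop) ≈ 0.8849.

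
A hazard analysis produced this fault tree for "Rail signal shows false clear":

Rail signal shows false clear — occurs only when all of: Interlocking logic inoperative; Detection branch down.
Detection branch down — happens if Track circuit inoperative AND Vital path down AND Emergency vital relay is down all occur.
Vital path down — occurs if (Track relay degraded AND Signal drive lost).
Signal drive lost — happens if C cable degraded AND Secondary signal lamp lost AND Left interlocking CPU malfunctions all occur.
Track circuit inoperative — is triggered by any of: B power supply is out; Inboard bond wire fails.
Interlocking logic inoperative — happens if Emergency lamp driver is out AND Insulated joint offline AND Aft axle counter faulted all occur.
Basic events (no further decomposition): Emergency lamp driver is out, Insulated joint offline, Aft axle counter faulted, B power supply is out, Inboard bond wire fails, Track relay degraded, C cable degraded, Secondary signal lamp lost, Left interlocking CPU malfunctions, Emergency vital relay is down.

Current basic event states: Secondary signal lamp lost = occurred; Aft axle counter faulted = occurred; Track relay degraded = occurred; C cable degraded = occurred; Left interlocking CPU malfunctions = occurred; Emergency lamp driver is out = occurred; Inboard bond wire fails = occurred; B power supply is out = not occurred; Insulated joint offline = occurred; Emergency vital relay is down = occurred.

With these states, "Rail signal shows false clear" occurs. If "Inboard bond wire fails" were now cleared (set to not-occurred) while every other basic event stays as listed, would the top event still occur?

Counterfactual: set "Inboard bond wire fails" to not occurred.
Interlocking logic inoperative [AND]: Emergency lamp driver is out=occurs, Insulated joint offline=occurs, Aft axle counter faulted=occurs → all inputs occur → occurs.
Track circuit inoperative [OR]: B power supply is out=not, Inboard bond wire fails=not → no input occurs → does not occur.
Signal drive lost [AND]: C cable degraded=occurs, Secondary signal lamp lost=occurs, Left interlocking CPU malfunctions=occurs → all inputs occur → occurs.
Vital path down [AND]: Track relay degraded=occurs, Signal drive lost=occurs → all inputs occur → occurs.
Detection branch down [AND]: Track circuit inoperative=not, Vital path down=occurs, Emergency vital relay is down=occurs → not all inputs occur → does not occur.
Rail signal shows false clear [AND]: Interlocking logic inoperative=occurs, Detection branch down=not → not all inputs occur → does not occur.

No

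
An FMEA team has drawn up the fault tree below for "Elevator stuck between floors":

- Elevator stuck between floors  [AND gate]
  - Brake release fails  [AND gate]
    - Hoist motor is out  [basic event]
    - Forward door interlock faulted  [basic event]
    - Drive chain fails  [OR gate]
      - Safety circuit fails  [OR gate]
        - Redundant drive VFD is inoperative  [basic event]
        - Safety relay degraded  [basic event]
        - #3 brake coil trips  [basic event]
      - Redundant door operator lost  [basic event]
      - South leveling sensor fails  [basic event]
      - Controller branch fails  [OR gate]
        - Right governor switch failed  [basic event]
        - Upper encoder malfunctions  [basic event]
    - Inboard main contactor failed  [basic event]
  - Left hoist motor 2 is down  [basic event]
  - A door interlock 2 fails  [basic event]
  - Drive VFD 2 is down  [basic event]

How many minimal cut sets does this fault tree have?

7

Safety circuit fails [OR]: union of children's cut sets → 3 cut set(s).
Controller branch fails [OR]: union of children's cut sets → 2 cut set(s).
Drive chain fails [OR]: union of children's cut sets → 7 cut set(s).
Brake release fails [AND]: one cut set from each child combined → 1 × 1 × 7 × 1 = 7 cut set(s).
Elevator stuck between floors [AND]: one cut set from each child combined → 7 × 1 × 1 × 1 = 7 cut set(s).
Minimal cut sets: {A door interlock 2 fails, Drive VFD 2 is down, Forward door interlock faulted, Hoist motor is out, Inboard main contactor failed, Left hoist motor 2 is down, Redundant drive VFD is inoperative}; {A door interlock 2 fails, Drive VFD 2 is down, Forward door interlock faulted, Hoist motor is out, Inboard main contactor failed, Left hoist motor 2 is down, Safety relay degraded}; {#3 brake coil trips, A door interlock 2 fails, Drive VFD 2 is down, Forward door interlock faulted, Hoist motor is out, Inboard main contactor failed, Left hoist motor 2 is down}; {A door interlock 2 fails, Drive VFD 2 is down, Forward door interlock faulted, Hoist motor is out, Inboard main contactor failed, Left hoist motor 2 is down, Redundant door operator lost}; {A door interlock 2 fails, Drive VFD 2 is down, Forward door interlock faulted, Hoist motor is out, Inboard main contactor failed, Left hoist motor 2 is down, South leveling sensor fails}; {A door interlock 2 fails, Drive VFD 2 is down, Forward door interlock faulted, Hoist motor is out, Inboard main contactor failed, Left hoist motor 2 is down, Right governor switch failed}; {A door interlock 2 fails, Drive VFD 2 is down, Forward door interlock faulted, Hoist motor is out, Inboard main contactor failed, Left hoist motor 2 is down, Upper encoder malfunctions}.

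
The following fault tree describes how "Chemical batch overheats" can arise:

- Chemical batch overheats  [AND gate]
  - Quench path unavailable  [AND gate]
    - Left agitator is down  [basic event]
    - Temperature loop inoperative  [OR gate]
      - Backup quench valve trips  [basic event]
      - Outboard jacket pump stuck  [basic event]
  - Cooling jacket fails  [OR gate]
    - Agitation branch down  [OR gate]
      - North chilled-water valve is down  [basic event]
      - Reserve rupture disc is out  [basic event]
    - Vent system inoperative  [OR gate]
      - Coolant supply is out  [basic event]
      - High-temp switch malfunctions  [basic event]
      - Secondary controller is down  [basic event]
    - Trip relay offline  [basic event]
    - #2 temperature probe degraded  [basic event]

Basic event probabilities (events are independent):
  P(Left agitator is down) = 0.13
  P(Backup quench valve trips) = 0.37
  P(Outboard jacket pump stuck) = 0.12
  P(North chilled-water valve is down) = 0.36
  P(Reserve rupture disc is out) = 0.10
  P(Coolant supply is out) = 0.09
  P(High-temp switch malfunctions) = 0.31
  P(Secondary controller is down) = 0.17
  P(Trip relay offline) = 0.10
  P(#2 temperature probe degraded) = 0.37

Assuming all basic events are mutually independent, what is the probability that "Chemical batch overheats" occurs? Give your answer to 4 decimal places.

0.0481

P(Temperature loop inoperative) [OR] = 1 − (1−0.37) × (1−0.12) = 0.445600
P(Quench path unavailable) [AND] = 0.13 × 0.445600 = 0.057928
P(Agitation branch down) [OR] = 1 − (1−0.36) × (1−0.10) = 0.424000
P(Vent system inoperative) [OR] = 1 − (1−0.09) × (1−0.31) × (1−0.17) = 0.478843
P(Cooling jacket fails) [OR] = 1 − (1−0.424000) × (1−0.478843) × (1−0.10) × (1−0.37) = 0.829794
P(Chemical batch overheats) [AND] = 0.057928 × 0.829794 = 0.048068
Rounded to 4 decimal places: P(Chemical batch overheats) ≈ 0.0481.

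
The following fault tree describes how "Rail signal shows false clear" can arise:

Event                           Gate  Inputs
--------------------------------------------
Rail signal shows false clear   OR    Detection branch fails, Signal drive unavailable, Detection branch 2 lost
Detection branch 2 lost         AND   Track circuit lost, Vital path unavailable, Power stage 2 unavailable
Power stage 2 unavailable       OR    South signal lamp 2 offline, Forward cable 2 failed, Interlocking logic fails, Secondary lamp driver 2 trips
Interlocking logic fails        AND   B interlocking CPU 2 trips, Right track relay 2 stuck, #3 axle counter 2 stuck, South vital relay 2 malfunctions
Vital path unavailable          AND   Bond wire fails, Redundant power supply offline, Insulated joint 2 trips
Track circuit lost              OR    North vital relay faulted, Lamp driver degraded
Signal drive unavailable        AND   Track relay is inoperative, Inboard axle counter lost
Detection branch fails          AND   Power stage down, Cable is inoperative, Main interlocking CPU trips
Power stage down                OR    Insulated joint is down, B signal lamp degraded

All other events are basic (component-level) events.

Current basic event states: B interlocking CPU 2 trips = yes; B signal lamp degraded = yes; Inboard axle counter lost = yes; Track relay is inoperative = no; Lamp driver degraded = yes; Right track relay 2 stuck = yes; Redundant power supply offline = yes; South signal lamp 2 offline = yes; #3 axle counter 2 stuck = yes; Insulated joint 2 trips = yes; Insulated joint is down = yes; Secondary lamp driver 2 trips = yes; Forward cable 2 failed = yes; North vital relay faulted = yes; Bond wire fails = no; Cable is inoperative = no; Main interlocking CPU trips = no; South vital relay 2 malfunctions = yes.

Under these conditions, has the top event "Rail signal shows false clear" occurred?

Power stage down [OR]: Insulated joint is down=occurs, B signal lamp degraded=occurs → at least one input occurs → occurs.
Detection branch fails [AND]: Power stage down=occurs, Cable is inoperative=not, Main interlocking CPU trips=not → not all inputs occur → does not occur.
Signal drive unavailable [AND]: Track relay is inoperative=not, Inboard axle counter lost=occurs → not all inputs occur → does not occur.
Track circuit lost [OR]: North vital relay faulted=occurs, Lamp driver degraded=occurs → at least one input occurs → occurs.
Vital path unavailable [AND]: Bond wire fails=not, Redundant power supply offline=occurs, Insulated joint 2 trips=occurs → not all inputs occur → does not occur.
Interlocking logic fails [AND]: B interlocking CPU 2 trips=occurs, Right track relay 2 stuck=occurs, #3 axle counter 2 stuck=occurs, South vital relay 2 malfunctions=occurs → all inputs occur → occurs.
Power stage 2 unavailable [OR]: South signal lamp 2 offline=occurs, Forward cable 2 failed=occurs, Interlocking logic fails=occurs, Secondary lamp driver 2 trips=occurs → at least one input occurs → occurs.
Detection branch 2 lost [AND]: Track circuit lost=occurs, Vital path unavailable=not, Power stage 2 unavailable=occurs → not all inputs occur → does not occur.
Rail signal shows false clear [OR]: Detection branch fails=not, Signal drive unavailable=not, Detection branch 2 lost=not → no input occurs → does not occur.

No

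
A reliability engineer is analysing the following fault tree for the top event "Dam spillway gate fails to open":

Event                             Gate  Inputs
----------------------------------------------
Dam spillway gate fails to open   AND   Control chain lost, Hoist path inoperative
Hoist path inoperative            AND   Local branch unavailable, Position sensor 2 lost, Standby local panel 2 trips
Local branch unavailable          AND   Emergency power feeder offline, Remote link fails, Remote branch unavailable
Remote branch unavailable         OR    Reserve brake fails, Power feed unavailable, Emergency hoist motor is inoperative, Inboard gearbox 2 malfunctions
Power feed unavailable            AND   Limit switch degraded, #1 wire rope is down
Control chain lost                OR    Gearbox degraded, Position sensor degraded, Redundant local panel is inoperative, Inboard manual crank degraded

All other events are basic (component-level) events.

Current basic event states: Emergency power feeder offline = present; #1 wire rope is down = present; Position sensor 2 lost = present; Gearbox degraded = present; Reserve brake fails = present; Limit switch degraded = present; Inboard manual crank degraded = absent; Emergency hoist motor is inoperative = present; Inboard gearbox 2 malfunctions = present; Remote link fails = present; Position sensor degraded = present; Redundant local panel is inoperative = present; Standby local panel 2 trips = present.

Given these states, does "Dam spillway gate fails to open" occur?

Control chain lost [OR]: Gearbox degraded=occurs, Position sensor degraded=occurs, Redundant local panel is inoperative=occurs, Inboard manual crank degraded=not → at least one input occurs → occurs.
Power feed unavailable [AND]: Limit switch degraded=occurs, #1 wire rope is down=occurs → all inputs occur → occurs.
Remote branch unavailable [OR]: Reserve brake fails=occurs, Power feed unavailable=occurs, Emergency hoist motor is inoperative=occurs, Inboard gearbox 2 malfunctions=occurs → at least one input occurs → occurs.
Local branch unavailable [AND]: Emergency power feeder offline=occurs, Remote link fails=occurs, Remote branch unavailable=occurs → all inputs occur → occurs.
Hoist path inoperative [AND]: Local branch unavailable=occurs, Position sensor 2 lost=occurs, Standby local panel 2 trips=occurs → all inputs occur → occurs.
Dam spillway gate fails to open [AND]: Control chain lost=occurs, Hoist path inoperative=occurs → all inputs occur → occurs.

Yes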